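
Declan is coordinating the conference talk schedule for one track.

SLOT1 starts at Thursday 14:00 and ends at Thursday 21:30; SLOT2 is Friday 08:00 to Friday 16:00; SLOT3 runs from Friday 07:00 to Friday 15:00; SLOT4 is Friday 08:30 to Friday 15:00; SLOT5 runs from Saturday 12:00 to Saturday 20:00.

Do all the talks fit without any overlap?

No

Sorted by start: SLOT1, SLOT3, SLOT2, SLOT4, SLOT5.
SLOT3 starts after SLOT1 ends, so nothing later overlaps SLOT1 either.
SLOT2 starts before SLOT3 ends → SLOT3 and SLOT2 overlap.
That's a conflict, so the schedule is not conflict-free.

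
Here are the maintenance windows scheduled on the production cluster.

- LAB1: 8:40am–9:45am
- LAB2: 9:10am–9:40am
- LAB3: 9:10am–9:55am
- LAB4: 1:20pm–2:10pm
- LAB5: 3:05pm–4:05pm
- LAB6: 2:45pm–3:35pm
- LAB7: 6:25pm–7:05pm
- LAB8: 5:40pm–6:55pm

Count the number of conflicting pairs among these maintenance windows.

Sorted by start: LAB1, LAB2, LAB3, LAB4, LAB6, LAB5, LAB8, LAB7.
LAB2 starts before LAB1 ends → LAB1 and LAB2 overlap.
LAB3 starts before LAB1 ends → LAB1 and LAB3 overlap.
LAB4 starts after LAB1 ends, so nothing later overlaps LAB1 either.
LAB3 starts before LAB2 ends → LAB2 and LAB3 overlap.
LAB4 starts after LAB2 ends, so nothing later overlaps LAB2 either.
LAB4 starts after LAB3 ends, so nothing later overlaps LAB3 either.
LAB6 starts after LAB4 ends, so nothing later overlaps LAB4 either.
LAB5 starts before LAB6 ends → LAB6 and LAB5 overlap.
LAB8 starts after LAB6 ends, so nothing later overlaps LAB6 either.
LAB8 starts after LAB5 ends, so nothing later overlaps LAB5 either.
LAB7 starts before LAB8 ends → LAB8 and LAB7 overlap.
Overlapping pairs: LAB1 & LAB2, LAB1 & LAB3, LAB2 & LAB3, LAB5 & LAB6, LAB7 & LAB8 — 5 in total.

5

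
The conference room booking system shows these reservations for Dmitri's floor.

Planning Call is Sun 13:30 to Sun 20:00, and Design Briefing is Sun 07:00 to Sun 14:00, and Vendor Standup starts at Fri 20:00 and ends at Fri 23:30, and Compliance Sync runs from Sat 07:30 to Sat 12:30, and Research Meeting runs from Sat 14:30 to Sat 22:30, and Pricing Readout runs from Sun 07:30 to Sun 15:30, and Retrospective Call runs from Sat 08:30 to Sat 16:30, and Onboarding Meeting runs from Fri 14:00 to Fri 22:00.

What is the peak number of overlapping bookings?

3

Sort all start/end points and keep a running count:
Fri 14:00 start Onboarding Meeting → 1
Fri 20:00 start Vendor Standup → 2
Fri 22:00 end Onboarding Meeting → 1
Fri 23:30 end Vendor Standup → 0
Sat 07:30 start Compliance Sync → 1
Sat 08:30 start Retrospective Call → 2
Sat 12:30 end Compliance Sync → 1
Sat 14:30 start Research Meeting → 2
Sat 16:30 end Retrospective Call → 1
Sat 22:30 end Research Meeting → 0
Sun 07:00 start Design Briefing → 1
Sun 07:30 start Pricing Readout → 2
Sun 13:30 start Planning Call → 3
Sun 14:00 end Design Briefing → 2
Sun 15:30 end Pricing Readout → 1
Sun 20:00 end Planning Call → 0
Peak is 3, at Sun 13:30 (Design Briefing, Planning Call, Pricing Readout).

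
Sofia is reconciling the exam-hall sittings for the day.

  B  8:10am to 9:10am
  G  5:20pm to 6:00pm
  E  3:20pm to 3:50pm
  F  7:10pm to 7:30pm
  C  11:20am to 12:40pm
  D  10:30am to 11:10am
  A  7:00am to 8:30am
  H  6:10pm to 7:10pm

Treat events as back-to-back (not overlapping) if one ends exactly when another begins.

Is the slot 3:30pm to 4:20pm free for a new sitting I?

No — it overlaps E

A: ends 8:30am at or before I starts 3:30pm → clear.
B: ends 9:10am at or before I starts 3:30pm → clear.
D: ends 11:10am at or before I starts 3:30pm → clear.
C: ends 12:40pm at or before I starts 3:30pm → clear.
E: starts 3:20pm before I ends 4:20pm, and ends 3:50pm after I starts 3:30pm → overlap.
G: starts 5:20pm at or after I ends 4:20pm → clear.
H: starts 6:10pm at or after I ends 4:20pm → clear.
F: starts 7:10pm at or after I ends 4:20pm → clear.
I overlaps E.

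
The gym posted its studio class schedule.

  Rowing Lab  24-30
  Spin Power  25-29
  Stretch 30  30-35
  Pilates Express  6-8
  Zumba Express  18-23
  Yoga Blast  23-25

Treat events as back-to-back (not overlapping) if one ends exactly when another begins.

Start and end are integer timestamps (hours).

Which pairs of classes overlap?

Rowing Lab & Spin Power, Rowing Lab & Yoga Blast

Sorted by start: Pilates Express, Zumba Express, Yoga Blast, Rowing Lab, Spin Power, Stretch 30.
Zumba Express starts after Pilates Express ends — done with Pilates Express.
Yoga Blast starts exactly when Zumba Express ends (back-to-back, no overlap) — done with Zumba Express.
Rowing Lab starts before Yoga Blast ends → Yoga Blast and Rowing Lab overlap.
Spin Power starts exactly when Yoga Blast ends (back-to-back, no overlap) — done with Yoga Blast.
Spin Power starts before Rowing Lab ends → Rowing Lab and Spin Power overlap.
Stretch 30 starts exactly when Rowing Lab ends (back-to-back, no overlap).
Stretch 30 starts after Spin Power ends.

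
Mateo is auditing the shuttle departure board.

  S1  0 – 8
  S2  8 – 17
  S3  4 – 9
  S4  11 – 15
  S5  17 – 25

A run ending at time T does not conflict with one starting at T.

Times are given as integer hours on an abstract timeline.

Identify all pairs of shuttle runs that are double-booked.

S1 & S3, S2 & S3, S2 & S4

Sorted by start: S1, S3, S2, S4, S5.
S3 starts before S1 ends → S1 and S3 overlap.
S2 starts exactly when S1 ends (back-to-back, no overlap); S1 is clear from here.
S2 starts before S3 ends → S3 and S2 overlap.
S4 starts after S3 ends; S3 is clear from here.
S4 starts before S2 ends → S2 and S4 overlap.
S5 starts exactly when S2 ends (back-to-back, no overlap).
S5 starts after S4 ends.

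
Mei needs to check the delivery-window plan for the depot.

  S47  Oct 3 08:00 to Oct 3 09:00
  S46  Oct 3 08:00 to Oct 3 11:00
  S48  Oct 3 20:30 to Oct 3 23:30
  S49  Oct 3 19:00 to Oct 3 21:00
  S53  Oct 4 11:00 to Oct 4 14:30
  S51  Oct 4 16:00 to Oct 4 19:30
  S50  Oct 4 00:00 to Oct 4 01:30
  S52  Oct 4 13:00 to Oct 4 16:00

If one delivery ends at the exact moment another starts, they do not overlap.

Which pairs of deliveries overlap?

Sorted by start: S46, S47, S49, S48, S50, S53, S52, S51.
S47 starts before S46 ends → S46 and S47 overlap.
S49 starts after S46 ends, so nothing later overlaps S46 either.
S49 starts after S47 ends, so nothing later overlaps S47 either.
S48 starts before S49 ends → S49 and S48 overlap.
S50 starts after S49 ends, so nothing later overlaps S49 either.
S50 starts after S48 ends, so nothing later overlaps S48 either.
S53 starts after S50 ends, so nothing later overlaps S50 either.
S52 starts before S53 ends → S53 and S52 overlap.
S51 starts after S53 ends.
S51 starts exactly when S52 ends (back-to-back, no overlap).

S46 & S47, S48 & S49, S52 & S53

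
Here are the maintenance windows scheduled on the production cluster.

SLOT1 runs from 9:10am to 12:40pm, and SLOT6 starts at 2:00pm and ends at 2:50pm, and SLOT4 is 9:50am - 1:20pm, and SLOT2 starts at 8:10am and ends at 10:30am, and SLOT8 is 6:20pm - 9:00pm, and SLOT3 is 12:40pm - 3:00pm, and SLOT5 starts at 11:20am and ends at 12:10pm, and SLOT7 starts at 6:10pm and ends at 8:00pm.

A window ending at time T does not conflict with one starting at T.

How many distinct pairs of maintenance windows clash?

8

Sorted by start: SLOT2, SLOT1, SLOT4, SLOT5, SLOT3, SLOT6, SLOT7, SLOT8.
SLOT1 starts before SLOT2 ends → SLOT2 and SLOT1 overlap.
SLOT4 starts before SLOT2 ends → SLOT2 and SLOT4 overlap.
SLOT5 starts after SLOT2 ends — done with SLOT2.
SLOT4 starts before SLOT1 ends → SLOT1 and SLOT4 overlap.
SLOT5 starts before SLOT1 ends → SLOT1 and SLOT5 overlap.
SLOT3 starts exactly when SLOT1 ends (back-to-back, no overlap) — done with SLOT1.
SLOT5 starts before SLOT4 ends → SLOT4 and SLOT5 overlap.
SLOT3 starts before SLOT4 ends → SLOT4 and SLOT3 overlap.
SLOT6 starts after SLOT4 ends — done with SLOT4.
SLOT3 starts after SLOT5 ends — done with SLOT5.
SLOT6 starts before SLOT3 ends → SLOT3 and SLOT6 overlap.
SLOT7 starts after SLOT3 ends — done with SLOT3.
SLOT7 starts after SLOT6 ends — done with SLOT6.
SLOT8 starts before SLOT7 ends → SLOT7 and SLOT8 overlap.
Overlapping pairs: SLOT1 & SLOT2, SLOT1 & SLOT4, SLOT1 & SLOT5, SLOT2 & SLOT4, SLOT3 & SLOT4, SLOT3 & SLOT6, SLOT4 & SLOT5, SLOT7 & SLOT8 — 8 in total.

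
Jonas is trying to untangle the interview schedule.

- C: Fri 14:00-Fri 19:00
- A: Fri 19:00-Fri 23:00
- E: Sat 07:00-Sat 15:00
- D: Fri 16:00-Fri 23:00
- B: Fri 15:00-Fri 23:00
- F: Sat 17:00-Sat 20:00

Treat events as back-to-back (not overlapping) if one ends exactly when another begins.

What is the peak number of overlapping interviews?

Sweep the timeline, counting +1 at each start and −1 at each end (ends before starts at a tie):
Fri 14:00 start C → 1
Fri 15:00 start B → 2
Fri 16:00 start D → 3
Fri 19:00 end C → 2
Fri 19:00 start A → 3
Fri 23:00 end A → 2
Fri 23:00 end B → 1
Fri 23:00 end D → 0
Sat 07:00 start E → 1
Sat 15:00 end E → 0
Sat 17:00 start F → 1
Sat 20:00 end F → 0
Peak is 3, at Fri 16:00 (B, C, D).

3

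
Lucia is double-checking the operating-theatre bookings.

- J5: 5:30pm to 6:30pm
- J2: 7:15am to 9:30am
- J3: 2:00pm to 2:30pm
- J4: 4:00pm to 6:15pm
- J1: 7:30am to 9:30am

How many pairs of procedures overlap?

2

Two intervals overlap when each starts before the other ends.
Sorted by start: J2, J1, J3, J4, J5.
J1 starts before J2 ends → J2 and J1 overlap.
J3 starts after J2 ends — done with J2.
J3 starts after J1 ends — done with J1.
J4 starts after J3 ends — done with J3.
J5 starts before J4 ends → J4 and J5 overlap.
Overlapping pairs: J1 & J2, J4 & J5 — 2 in total.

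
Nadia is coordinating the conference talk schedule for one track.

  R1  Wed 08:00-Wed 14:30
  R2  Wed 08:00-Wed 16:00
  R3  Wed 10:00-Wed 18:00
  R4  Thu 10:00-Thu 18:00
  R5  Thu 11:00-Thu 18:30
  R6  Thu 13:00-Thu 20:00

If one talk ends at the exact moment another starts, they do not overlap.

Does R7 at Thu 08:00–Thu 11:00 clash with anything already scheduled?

R1: ends Wed 14:30 at or before R7 starts Thu 08:00 → clear.
R2: ends Wed 16:00 at or before R7 starts Thu 08:00 → clear.
R3: ends Wed 18:00 at or before R7 starts Thu 08:00 → clear.
R4: starts Thu 10:00 before R7 ends Thu 11:00, and ends Thu 18:00 after R7 starts Thu 08:00 → overlap.
R5: starts Thu 11:00 at or after R7 ends Thu 11:00 → clear.
R6: starts Thu 13:00 at or after R7 ends Thu 11:00 → clear.
R7 overlaps R4.

Yes — it overlaps R4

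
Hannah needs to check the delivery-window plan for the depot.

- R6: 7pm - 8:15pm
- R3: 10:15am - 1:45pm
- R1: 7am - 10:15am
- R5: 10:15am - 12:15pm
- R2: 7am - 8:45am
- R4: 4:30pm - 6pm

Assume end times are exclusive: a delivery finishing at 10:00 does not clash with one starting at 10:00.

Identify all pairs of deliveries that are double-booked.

R1 & R2, R3 & R5

Sorted by start: R1, R2, R3, R5, R4, R6.
R2 starts before R1 ends → R1 and R2 overlap.
R3 starts exactly when R1 ends (back-to-back, no overlap) — done with R1.
R3 starts after R2 ends — done with R2.
R5 starts before R3 ends → R3 and R5 overlap.
R4 starts after R3 ends — done with R3.
R4 starts after R5 ends — done with R5.
R6 starts after R4 ends.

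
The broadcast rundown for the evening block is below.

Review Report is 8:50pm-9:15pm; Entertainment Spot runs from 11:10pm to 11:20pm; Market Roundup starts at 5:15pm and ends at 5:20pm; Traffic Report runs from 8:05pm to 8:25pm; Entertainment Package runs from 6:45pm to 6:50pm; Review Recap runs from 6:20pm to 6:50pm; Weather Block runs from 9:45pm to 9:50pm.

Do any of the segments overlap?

Yes

Sorted by start: Market Roundup, Review Recap, Entertainment Package, Traffic Report, Review Report, Weather Block, Entertainment Spot.
Review Recap starts after Market Roundup ends, so nothing later overlaps Market Roundup either.
Entertainment Package starts before Review Recap ends → Review Recap and Entertainment Package overlap.
That's a conflict, so the schedule is not conflict-free.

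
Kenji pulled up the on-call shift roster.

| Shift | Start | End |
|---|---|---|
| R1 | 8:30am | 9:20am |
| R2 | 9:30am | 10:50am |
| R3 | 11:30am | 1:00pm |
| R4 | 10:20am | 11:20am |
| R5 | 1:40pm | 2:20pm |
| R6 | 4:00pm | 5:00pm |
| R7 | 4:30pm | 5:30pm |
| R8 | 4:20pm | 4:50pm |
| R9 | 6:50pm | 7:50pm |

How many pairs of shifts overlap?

4

Sorted by start: R1, R2, R4, R3, R5, R6, R8, R7, R9.
R2 starts after R1 ends, so nothing later overlaps R1 either.
R4 starts before R2 ends → R2 and R4 overlap.
R3 starts after R2 ends, so nothing later overlaps R2 either.
R3 starts after R4 ends, so nothing later overlaps R4 either.
R5 starts after R3 ends, so nothing later overlaps R3 either.
R6 starts after R5 ends, so nothing later overlaps R5 either.
R8 starts before R6 ends → R6 and R8 overlap.
R7 starts before R6 ends → R6 and R7 overlap.
R9 starts after R6 ends.
R7 starts before R8 ends → R8 and R7 overlap.
R9 starts after R8 ends.
R9 starts after R7 ends.
Overlapping pairs: R2 & R4, R6 & R7, R6 & R8, R7 & R8 — 4 in total.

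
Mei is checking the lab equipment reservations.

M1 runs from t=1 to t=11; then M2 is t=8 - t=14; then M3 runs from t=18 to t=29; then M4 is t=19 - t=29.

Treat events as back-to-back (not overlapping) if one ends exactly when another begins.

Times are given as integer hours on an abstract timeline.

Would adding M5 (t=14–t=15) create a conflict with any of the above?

M1: ends t=11 at or before M5 starts t=14 → clear.
M2: ends t=14 at or before M5 starts t=14 → clear.
M3: starts t=18 at or after M5 ends t=15 → clear.
M4: starts t=19 at or after M5 ends t=15 → clear.

No — it doesn't clash with anything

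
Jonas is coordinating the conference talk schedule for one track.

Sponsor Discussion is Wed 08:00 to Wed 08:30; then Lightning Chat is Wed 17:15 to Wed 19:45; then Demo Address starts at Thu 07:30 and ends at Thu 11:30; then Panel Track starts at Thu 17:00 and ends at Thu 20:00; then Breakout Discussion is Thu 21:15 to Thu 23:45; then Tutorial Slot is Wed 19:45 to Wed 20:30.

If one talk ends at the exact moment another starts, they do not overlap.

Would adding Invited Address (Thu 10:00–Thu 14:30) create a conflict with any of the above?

Yes — it overlaps Demo Address

Sponsor Discussion: ends Wed 08:30 at or before Invited Address starts Thu 10:00 → clear.
Lightning Chat: ends Wed 19:45 at or before Invited Address starts Thu 10:00 → clear.
Tutorial Slot: ends Wed 20:30 at or before Invited Address starts Thu 10:00 → clear.
Demo Address: starts Thu 07:30 before Invited Address ends Thu 14:30, and ends Thu 11:30 after Invited Address starts Thu 10:00 → overlap.
Panel Track: starts Thu 17:00 at or after Invited Address ends Thu 14:30 → clear.
Breakout Discussion: starts Thu 21:15 at or after Invited Address ends Thu 14:30 → clear.
Invited Address overlaps Demo Address.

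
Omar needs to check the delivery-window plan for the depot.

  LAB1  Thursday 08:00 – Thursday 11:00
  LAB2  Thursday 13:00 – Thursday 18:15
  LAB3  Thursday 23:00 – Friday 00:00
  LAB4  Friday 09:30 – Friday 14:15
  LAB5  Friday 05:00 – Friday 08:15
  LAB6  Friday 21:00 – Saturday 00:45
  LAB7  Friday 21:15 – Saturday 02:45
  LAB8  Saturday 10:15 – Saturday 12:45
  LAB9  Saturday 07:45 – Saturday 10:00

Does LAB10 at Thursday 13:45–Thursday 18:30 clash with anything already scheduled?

Yes — it overlaps LAB2

LAB1: ends Thursday 11:00 at or before LAB10 starts Thursday 13:45 → clear.
LAB2: starts Thursday 13:00 before LAB10 ends Thursday 18:30, and ends Thursday 18:15 after LAB10 starts Thursday 13:45 → overlap.
LAB3: starts Thursday 23:00 at or after LAB10 ends Thursday 18:30 → clear.
LAB5: starts Friday 05:00 at or after LAB10 ends Thursday 18:30 → clear.
LAB4: starts Friday 09:30 at or after LAB10 ends Thursday 18:30 → clear.
LAB6: starts Friday 21:00 at or after LAB10 ends Thursday 18:30 → clear.
LAB7: starts Friday 21:15 at or after LAB10 ends Thursday 18:30 → clear.
LAB9: starts Saturday 07:45 at or after LAB10 ends Thursday 18:30 → clear.
LAB8: starts Saturday 10:15 at or after LAB10 ends Thursday 18:30 → clear.
LAB10 overlaps LAB2.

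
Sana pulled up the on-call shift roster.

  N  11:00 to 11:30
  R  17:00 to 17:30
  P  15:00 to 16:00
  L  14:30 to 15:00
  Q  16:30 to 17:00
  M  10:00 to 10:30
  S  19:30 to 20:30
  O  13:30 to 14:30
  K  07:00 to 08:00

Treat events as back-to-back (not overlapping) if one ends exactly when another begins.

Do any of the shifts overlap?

No

Sorted by start: K, M, N, O, L, P, Q, R, S.
M starts after K ends — done with K.
N starts after M ends — done with M.
O starts after N ends — done with N.
L starts exactly when O ends (back-to-back, no overlap) — done with O.
P starts exactly when L ends (back-to-back, no overlap) — done with L.
Q starts after P ends — done with P.
R starts exactly when Q ends (back-to-back, no overlap) — done with Q.
S starts after R ends.
Every pair is clear; the schedule has no overlaps.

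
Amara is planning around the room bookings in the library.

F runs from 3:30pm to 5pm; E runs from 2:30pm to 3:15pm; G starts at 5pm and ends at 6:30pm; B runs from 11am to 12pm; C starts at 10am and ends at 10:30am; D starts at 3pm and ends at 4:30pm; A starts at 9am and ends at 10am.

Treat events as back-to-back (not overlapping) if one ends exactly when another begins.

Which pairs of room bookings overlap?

Check each pair: they overlap iff neither finishes before the other starts.
Sorted by start: A, C, B, E, D, F, G.
C starts exactly when A ends (back-to-back, no overlap); A is clear from here.
B starts after C ends; C is clear from here.
E starts after B ends; B is clear from here.
D starts before E ends → E and D overlap.
F starts after E ends; E is clear from here.
F starts before D ends → D and F overlap.
G starts after D ends.
G starts exactly when F ends (back-to-back, no overlap).

D & E, D & F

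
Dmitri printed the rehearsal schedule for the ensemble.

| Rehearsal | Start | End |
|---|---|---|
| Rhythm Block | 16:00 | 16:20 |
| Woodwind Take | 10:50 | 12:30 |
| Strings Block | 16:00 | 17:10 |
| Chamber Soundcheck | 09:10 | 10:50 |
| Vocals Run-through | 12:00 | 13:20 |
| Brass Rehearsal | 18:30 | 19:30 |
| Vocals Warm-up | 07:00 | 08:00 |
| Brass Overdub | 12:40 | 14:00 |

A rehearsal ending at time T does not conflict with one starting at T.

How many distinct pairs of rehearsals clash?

Sorted by start: Vocals Warm-up, Chamber Soundcheck, Woodwind Take, Vocals Run-through, Brass Overdub, Rhythm Block, Strings Block, Brass Rehearsal.
Chamber Soundcheck starts after Vocals Warm-up ends, so Vocals Warm-up has no further overlaps.
Woodwind Take starts exactly when Chamber Soundcheck ends (back-to-back, no overlap), so Chamber Soundcheck has no further overlaps.
Vocals Run-through starts before Woodwind Take ends → Woodwind Take and Vocals Run-through overlap.
Brass Overdub starts after Woodwind Take ends, so Woodwind Take has no further overlaps.
Brass Overdub starts before Vocals Run-through ends → Vocals Run-through and Brass Overdub overlap.
Rhythm Block starts after Vocals Run-through ends, so Vocals Run-through has no further overlaps.
Rhythm Block starts after Brass Overdub ends, so Brass Overdub has no further overlaps.
Strings Block starts before Rhythm Block ends → Rhythm Block and Strings Block overlap.
Brass Rehearsal starts after Rhythm Block ends.
Brass Rehearsal starts after Strings Block ends.
Overlapping pairs: Brass Overdub & Vocals Run-through, Rhythm Block & Strings Block, Vocals Run-through & Woodwind Take — 3 in total.

3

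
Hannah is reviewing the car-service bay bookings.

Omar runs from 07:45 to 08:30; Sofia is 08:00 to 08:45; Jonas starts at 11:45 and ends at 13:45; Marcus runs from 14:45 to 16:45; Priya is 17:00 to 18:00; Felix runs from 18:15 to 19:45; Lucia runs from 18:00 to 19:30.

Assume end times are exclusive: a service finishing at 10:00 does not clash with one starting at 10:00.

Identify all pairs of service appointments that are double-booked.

Sorted by start: Omar, Sofia, Jonas, Marcus, Priya, Lucia, Felix.
Sofia starts before Omar ends → Omar and Sofia overlap.
Jonas starts after Omar ends, so nothing later overlaps Omar either.
Jonas starts after Sofia ends, so nothing later overlaps Sofia either.
Marcus starts after Jonas ends, so nothing later overlaps Jonas either.
Priya starts after Marcus ends, so nothing later overlaps Marcus either.
Lucia starts exactly when Priya ends (back-to-back, no overlap), so nothing later overlaps Priya either.
Felix starts before Lucia ends → Lucia and Felix overlap.

Felix & Lucia, Omar & Sofia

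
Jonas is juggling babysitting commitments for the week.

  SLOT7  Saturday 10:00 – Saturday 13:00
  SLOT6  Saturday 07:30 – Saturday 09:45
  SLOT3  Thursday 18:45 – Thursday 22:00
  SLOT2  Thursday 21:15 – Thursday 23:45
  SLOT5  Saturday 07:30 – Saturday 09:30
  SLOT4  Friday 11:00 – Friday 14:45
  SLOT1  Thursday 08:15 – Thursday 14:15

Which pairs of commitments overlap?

Two intervals overlap when each starts before the other ends.
Sorted by start: SLOT1, SLOT3, SLOT2, SLOT4, SLOT5, SLOT6, SLOT7.
SLOT3 starts after SLOT1 ends, so SLOT1 has no further overlaps.
SLOT2 starts before SLOT3 ends → SLOT3 and SLOT2 overlap.
SLOT4 starts after SLOT3 ends, so SLOT3 has no further overlaps.
SLOT4 starts after SLOT2 ends, so SLOT2 has no further overlaps.
SLOT5 starts after SLOT4 ends, so SLOT4 has no further overlaps.
SLOT6 starts before SLOT5 ends → SLOT5 and SLOT6 overlap.
SLOT7 starts after SLOT5 ends.
SLOT7 starts after SLOT6 ends.

SLOT2 & SLOT3, SLOT5 & SLOT6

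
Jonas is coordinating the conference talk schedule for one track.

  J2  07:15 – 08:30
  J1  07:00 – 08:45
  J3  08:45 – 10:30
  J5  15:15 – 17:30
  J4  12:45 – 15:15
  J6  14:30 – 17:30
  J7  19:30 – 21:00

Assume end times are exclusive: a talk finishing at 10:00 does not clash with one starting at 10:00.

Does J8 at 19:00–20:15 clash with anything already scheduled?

Yes — it overlaps J7

J1: ends 08:45 at or before J8 starts 19:00 → clear.
J2: ends 08:30 at or before J8 starts 19:00 → clear.
J3: ends 10:30 at or before J8 starts 19:00 → clear.
J4: ends 15:15 at or before J8 starts 19:00 → clear.
J6: ends 17:30 at or before J8 starts 19:00 → clear.
J5: ends 17:30 at or before J8 starts 19:00 → clear.
J7: starts 19:30 before J8 ends 20:15, and ends 21:00 after J8 starts 19:00 → overlap.
J8 overlaps J7.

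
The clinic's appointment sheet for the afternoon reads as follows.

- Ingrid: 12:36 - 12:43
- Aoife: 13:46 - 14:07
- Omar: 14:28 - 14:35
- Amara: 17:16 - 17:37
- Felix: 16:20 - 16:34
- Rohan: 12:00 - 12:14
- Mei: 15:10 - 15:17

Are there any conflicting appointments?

Sorted by start: Rohan, Ingrid, Aoife, Omar, Mei, Felix, Amara.
Ingrid starts after Rohan ends; Rohan is clear from here.
Aoife starts after Ingrid ends; Ingrid is clear from here.
Omar starts after Aoife ends; Aoife is clear from here.
Mei starts after Omar ends; Omar is clear from here.
Felix starts after Mei ends; Mei is clear from here.
Amara starts after Felix ends.
Every pair is clear; the schedule has no overlaps.

No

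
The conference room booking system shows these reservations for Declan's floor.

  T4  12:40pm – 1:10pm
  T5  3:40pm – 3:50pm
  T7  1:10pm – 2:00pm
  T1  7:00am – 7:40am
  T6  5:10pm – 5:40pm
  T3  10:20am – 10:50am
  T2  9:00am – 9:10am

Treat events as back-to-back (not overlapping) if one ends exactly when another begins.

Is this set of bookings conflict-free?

Sorted by start: T1, T2, T3, T4, T7, T5, T6.
T2 starts after T1 ends, so T1 has no further overlaps.
T3 starts after T2 ends, so T2 has no further overlaps.
T4 starts after T3 ends, so T3 has no further overlaps.
T7 starts exactly when T4 ends (back-to-back, no overlap), so T4 has no further overlaps.
T5 starts after T7 ends, so T7 has no further overlaps.
T6 starts after T5 ends.
Every pair is clear; the schedule has no overlaps.

Yes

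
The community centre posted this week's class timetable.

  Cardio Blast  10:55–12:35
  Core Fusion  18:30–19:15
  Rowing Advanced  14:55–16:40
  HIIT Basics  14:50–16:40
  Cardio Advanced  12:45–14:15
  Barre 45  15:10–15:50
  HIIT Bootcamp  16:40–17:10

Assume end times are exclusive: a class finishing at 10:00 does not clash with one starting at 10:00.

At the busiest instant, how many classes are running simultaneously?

Sort all start/end points and keep a running count:
10:55 start Cardio Blast → 1
12:35 end Cardio Blast → 0
12:45 start Cardio Advanced → 1
14:15 end Cardio Advanced → 0
14:50 start HIIT Basics → 1
14:55 start Rowing Advanced → 2
15:10 start Barre 45 → 3
15:50 end Barre 45 → 2
16:40 end HIIT Basics → 1
16:40 end Rowing Advanced → 0
16:40 start HIIT Bootcamp → 1
17:10 end HIIT Bootcamp → 0
18:30 start Core Fusion → 1
19:15 end Core Fusion → 0
Peak is 3, at 15:10 (Barre 45, HIIT Basics, Rowing Advanced).

3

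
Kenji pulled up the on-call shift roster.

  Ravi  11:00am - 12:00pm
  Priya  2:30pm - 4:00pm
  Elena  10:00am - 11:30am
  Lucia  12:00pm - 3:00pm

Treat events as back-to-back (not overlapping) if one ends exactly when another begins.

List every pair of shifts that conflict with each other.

Elena & Ravi, Lucia & Priya

Sorted by start: Elena, Ravi, Lucia, Priya.
Ravi starts before Elena ends → Elena and Ravi overlap.
Lucia starts after Elena ends, so Elena has no further overlaps.
Lucia starts exactly when Ravi ends (back-to-back, no overlap), so Ravi has no further overlaps.
Priya starts before Lucia ends → Lucia and Priya overlap.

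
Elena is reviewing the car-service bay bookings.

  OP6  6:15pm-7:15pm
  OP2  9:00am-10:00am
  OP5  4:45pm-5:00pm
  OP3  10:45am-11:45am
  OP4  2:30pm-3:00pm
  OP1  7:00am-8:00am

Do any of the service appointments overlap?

Sorted by start: OP1, OP2, OP3, OP4, OP5, OP6.
OP2 starts after OP1 ends; OP1 is clear from here.
OP3 starts after OP2 ends; OP2 is clear from here.
OP4 starts after OP3 ends; OP3 is clear from here.
OP5 starts after OP4 ends; OP4 is clear from here.
OP6 starts after OP5 ends.
Every pair is clear; the schedule has no overlaps.

No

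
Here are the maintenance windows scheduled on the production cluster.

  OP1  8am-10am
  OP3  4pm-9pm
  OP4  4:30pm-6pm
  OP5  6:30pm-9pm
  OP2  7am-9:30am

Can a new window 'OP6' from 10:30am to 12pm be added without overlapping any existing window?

OP2: ends 9:30am at or before OP6 starts 10:30am → clear.
OP1: ends 10am at or before OP6 starts 10:30am → clear.
OP3: starts 4pm at or after OP6 ends 12pm → clear.
OP4: starts 4:30pm at or after OP6 ends 12pm → clear.
OP5: starts 6:30pm at or after OP6 ends 12pm → clear.

Yes — the slot is free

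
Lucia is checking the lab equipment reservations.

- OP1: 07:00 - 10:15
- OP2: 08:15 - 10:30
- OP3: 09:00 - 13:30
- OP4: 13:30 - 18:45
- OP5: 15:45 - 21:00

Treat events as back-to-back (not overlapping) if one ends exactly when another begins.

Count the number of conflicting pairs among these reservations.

Two intervals overlap when each starts before the other ends.
Sorted by start: OP1, OP2, OP3, OP4, OP5.
OP2 starts before OP1 ends → OP1 and OP2 overlap.
OP3 starts before OP1 ends → OP1 and OP3 overlap.
OP4 starts after OP1 ends — done with OP1.
OP3 starts before OP2 ends → OP2 and OP3 overlap.
OP4 starts after OP2 ends — done with OP2.
OP4 starts exactly when OP3 ends (back-to-back, no overlap) — done with OP3.
OP5 starts before OP4 ends → OP4 and OP5 overlap.
Overlapping pairs: OP1 & OP2, OP1 & OP3, OP2 & OP3, OP4 & OP5 — 4 in total.

4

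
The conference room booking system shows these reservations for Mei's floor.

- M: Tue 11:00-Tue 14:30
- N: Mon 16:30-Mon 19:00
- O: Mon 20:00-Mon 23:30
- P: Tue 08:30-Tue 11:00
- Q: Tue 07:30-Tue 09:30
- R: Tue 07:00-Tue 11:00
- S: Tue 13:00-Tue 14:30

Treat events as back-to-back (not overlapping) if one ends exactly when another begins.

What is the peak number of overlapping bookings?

Walk through starts and ends in time order (an end at T is processed before a start at T):
Mon 16:30 start N → 1
Mon 19:00 end N → 0
Mon 20:00 start O → 1
Mon 23:30 end O → 0
Tue 07:00 start R → 1
Tue 07:30 start Q → 2
Tue 08:30 start P → 3
Tue 09:30 end Q → 2
Tue 11:00 end P → 1
Tue 11:00 end R → 0
Tue 11:00 start M → 1
Tue 13:00 start S → 2
Tue 14:30 end M → 1
Tue 14:30 end S → 0
Peak is 3, at Tue 08:30 (P, Q, R).

3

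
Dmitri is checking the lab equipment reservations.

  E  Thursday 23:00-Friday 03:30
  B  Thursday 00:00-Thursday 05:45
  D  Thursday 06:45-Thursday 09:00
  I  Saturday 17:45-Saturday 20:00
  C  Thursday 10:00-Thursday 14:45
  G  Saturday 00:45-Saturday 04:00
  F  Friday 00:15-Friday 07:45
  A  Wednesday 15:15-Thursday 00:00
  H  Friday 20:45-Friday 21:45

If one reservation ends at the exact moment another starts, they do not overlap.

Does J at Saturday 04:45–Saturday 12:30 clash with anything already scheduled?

A: ends Thursday 00:00 at or before J starts Saturday 04:45 → clear.
B: ends Thursday 05:45 at or before J starts Saturday 04:45 → clear.
D: ends Thursday 09:00 at or before J starts Saturday 04:45 → clear.
C: ends Thursday 14:45 at or before J starts Saturday 04:45 → clear.
E: ends Friday 03:30 at or before J starts Saturday 04:45 → clear.
F: ends Friday 07:45 at or before J starts Saturday 04:45 → clear.
H: ends Friday 21:45 at or before J starts Saturday 04:45 → clear.
G: ends Saturday 04:00 at or before J starts Saturday 04:45 → clear.
I: starts Saturday 17:45 at or after J ends Saturday 12:30 → clear.

No — it doesn't clash with anything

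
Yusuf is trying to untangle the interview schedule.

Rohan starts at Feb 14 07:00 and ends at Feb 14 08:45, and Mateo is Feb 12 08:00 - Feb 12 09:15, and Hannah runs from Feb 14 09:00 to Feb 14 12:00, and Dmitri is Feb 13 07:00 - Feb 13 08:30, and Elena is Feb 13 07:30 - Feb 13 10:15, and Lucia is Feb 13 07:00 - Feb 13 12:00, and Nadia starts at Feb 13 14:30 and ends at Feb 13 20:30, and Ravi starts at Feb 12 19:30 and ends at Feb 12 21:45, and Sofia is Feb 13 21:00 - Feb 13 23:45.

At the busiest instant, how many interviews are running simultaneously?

3

Sort all start/end points and keep a running count:
Feb 12 08:00 start Mateo → 1
Feb 12 09:15 end Mateo → 0
Feb 12 19:30 start Ravi → 1
Feb 12 21:45 end Ravi → 0
Feb 13 07:00 start Dmitri → 1
Feb 13 07:00 start Lucia → 2
Feb 13 07:30 start Elena → 3
Feb 13 08:30 end Dmitri → 2
Feb 13 10:15 end Elena → 1
Feb 13 12:00 end Lucia → 0
Feb 13 14:30 start Nadia → 1
Feb 13 20:30 end Nadia → 0
Feb 13 21:00 start Sofia → 1
Feb 13 23:45 end Sofia → 0
Feb 14 07:00 start Rohan → 1
Feb 14 08:45 end Rohan → 0
Feb 14 09:00 start Hannah → 1
Feb 14 12:00 end Hannah → 0
Peak is 3, at Feb 13 07:30 (Dmitri, Elena, Lucia).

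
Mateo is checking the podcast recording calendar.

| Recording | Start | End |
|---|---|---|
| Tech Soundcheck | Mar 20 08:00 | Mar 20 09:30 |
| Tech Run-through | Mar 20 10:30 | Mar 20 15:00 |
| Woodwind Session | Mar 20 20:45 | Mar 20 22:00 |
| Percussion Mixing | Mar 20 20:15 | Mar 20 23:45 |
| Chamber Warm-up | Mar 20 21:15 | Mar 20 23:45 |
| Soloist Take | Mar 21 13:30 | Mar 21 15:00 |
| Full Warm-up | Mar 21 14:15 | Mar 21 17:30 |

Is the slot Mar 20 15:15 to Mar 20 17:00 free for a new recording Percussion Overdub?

Tech Soundcheck: ends Mar 20 09:30 at or before Percussion Overdub starts Mar 20 15:15 → clear.
Tech Run-through: ends Mar 20 15:00 at or before Percussion Overdub starts Mar 20 15:15 → clear.
Percussion Mixing: starts Mar 20 20:15 at or after Percussion Overdub ends Mar 20 17:00 → clear.
Woodwind Session: starts Mar 20 20:45 at or after Percussion Overdub ends Mar 20 17:00 → clear.
Chamber Warm-up: starts Mar 20 21:15 at or after Percussion Overdub ends Mar 20 17:00 → clear.
Soloist Take: starts Mar 21 13:30 at or after Percussion Overdub ends Mar 20 17:00 → clear.
Full Warm-up: starts Mar 21 14:15 at or after Percussion Overdub ends Mar 20 17:00 → clear.

Yes — the slot is free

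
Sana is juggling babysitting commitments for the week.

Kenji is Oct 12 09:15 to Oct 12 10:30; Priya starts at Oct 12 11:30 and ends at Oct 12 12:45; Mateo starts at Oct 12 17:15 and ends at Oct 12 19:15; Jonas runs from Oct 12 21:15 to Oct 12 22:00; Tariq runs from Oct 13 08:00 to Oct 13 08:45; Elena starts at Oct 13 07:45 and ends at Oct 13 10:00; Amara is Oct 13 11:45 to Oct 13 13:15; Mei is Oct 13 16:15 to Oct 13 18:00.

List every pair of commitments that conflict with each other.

Elena & Tariq

Sorted by start: Kenji, Priya, Mateo, Jonas, Elena, Tariq, Amara, Mei.
Priya starts after Kenji ends, so Kenji has no further overlaps.
Mateo starts after Priya ends, so Priya has no further overlaps.
Jonas starts after Mateo ends, so Mateo has no further overlaps.
Elena starts after Jonas ends, so Jonas has no further overlaps.
Tariq starts before Elena ends → Elena and Tariq overlap.
Amara starts after Elena ends, so Elena has no further overlaps.
Amara starts after Tariq ends, so Tariq has no further overlaps.
Mei starts after Amara ends.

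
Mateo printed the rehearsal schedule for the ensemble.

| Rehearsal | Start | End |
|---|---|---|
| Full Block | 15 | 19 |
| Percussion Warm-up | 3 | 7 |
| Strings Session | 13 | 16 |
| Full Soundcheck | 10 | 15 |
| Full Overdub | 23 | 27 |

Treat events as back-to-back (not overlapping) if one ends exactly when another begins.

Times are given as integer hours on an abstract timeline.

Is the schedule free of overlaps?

Check each pair: they overlap iff neither finishes before the other starts.
Sorted by start: Percussion Warm-up, Full Soundcheck, Strings Session, Full Block, Full Overdub.
Full Soundcheck starts after Percussion Warm-up ends, so Percussion Warm-up has no further overlaps.
Strings Session starts before Full Soundcheck ends → Full Soundcheck and Strings Session overlap.
That's a conflict, so the schedule is not conflict-free.

No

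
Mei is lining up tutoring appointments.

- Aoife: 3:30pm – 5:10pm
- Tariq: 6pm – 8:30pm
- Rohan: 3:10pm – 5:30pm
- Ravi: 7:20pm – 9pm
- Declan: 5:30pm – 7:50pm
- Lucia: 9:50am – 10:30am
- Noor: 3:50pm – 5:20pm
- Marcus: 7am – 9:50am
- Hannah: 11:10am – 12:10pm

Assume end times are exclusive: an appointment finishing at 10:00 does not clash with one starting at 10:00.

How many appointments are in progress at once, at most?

3

Sweep the timeline, counting +1 at each start and −1 at each end (ends before starts at a tie):
7am start Marcus → 1
9:50am end Marcus → 0
9:50am start Lucia → 1
10:30am end Lucia → 0
11:10am start Hannah → 1
12:10pm end Hannah → 0
3:10pm start Rohan → 1
3:30pm start Aoife → 2
3:50pm start Noor → 3
5:10pm end Aoife → 2
5:20pm end Noor → 1
5:30pm end Rohan → 0
5:30pm start Declan → 1
6pm start Tariq → 2
7:20pm start Ravi → 3
7:50pm end Declan → 2
8:30pm end Tariq → 1
9pm end Ravi → 0
Peak is 3, at 3:50pm (Aoife, Noor, Rohan).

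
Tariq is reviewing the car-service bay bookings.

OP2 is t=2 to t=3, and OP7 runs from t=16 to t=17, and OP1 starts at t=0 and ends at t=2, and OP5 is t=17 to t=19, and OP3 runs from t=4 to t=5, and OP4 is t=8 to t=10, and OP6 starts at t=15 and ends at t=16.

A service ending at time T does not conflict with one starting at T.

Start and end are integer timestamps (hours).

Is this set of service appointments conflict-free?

Yes

Two intervals overlap when each starts before the other ends.
Sorted by start: OP1, OP2, OP3, OP4, OP6, OP7, OP5.
OP2 starts exactly when OP1 ends (back-to-back, no overlap); OP1 is clear from here.
OP3 starts after OP2 ends; OP2 is clear from here.
OP4 starts after OP3 ends; OP3 is clear from here.
OP6 starts after OP4 ends; OP4 is clear from here.
OP7 starts exactly when OP6 ends (back-to-back, no overlap); OP6 is clear from here.
OP5 starts exactly when OP7 ends (back-to-back, no overlap).
Every pair is clear; the schedule has no overlaps.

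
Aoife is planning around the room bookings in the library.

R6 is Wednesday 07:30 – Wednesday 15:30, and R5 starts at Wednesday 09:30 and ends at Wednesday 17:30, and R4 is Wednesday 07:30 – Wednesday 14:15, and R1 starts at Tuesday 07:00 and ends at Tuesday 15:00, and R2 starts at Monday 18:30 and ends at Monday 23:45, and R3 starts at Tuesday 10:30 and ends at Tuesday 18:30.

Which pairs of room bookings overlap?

Sorted by start: R2, R1, R3, R4, R6, R5.
R1 starts after R2 ends — done with R2.
R3 starts before R1 ends → R1 and R3 overlap.
R4 starts after R1 ends — done with R1.
R4 starts after R3 ends — done with R3.
R6 starts before R4 ends → R4 and R6 overlap.
R5 starts before R4 ends → R4 and R5 overlap.
R5 starts before R6 ends → R6 and R5 overlap.

R1 & R3, R4 & R5, R4 & R6, R5 & R6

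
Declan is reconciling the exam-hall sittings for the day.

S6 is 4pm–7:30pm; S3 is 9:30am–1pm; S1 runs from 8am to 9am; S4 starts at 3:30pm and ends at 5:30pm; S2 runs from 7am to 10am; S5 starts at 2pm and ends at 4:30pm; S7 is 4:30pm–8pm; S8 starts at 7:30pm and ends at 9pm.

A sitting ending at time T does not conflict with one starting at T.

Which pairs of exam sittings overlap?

S1 & S2, S2 & S3, S4 & S5, S4 & S6, S4 & S7, S5 & S6, S6 & S7, S7 & S8

Sorted by start: S2, S1, S3, S5, S4, S6, S7, S8.
S1 starts before S2 ends → S2 and S1 overlap.
S3 starts before S2 ends → S2 and S3 overlap.
S5 starts after S2 ends; S2 is clear from here.
S3 starts after S1 ends; S1 is clear from here.
S5 starts after S3 ends; S3 is clear from here.
S4 starts before S5 ends → S5 and S4 overlap.
S6 starts before S5 ends → S5 and S6 overlap.
S7 starts exactly when S5 ends (back-to-back, no overlap); S5 is clear from here.
S6 starts before S4 ends → S4 and S6 overlap.
S7 starts before S4 ends → S4 and S7 overlap.
S8 starts after S4 ends.
S7 starts before S6 ends → S6 and S7 overlap.
S8 starts exactly when S6 ends (back-to-back, no overlap).
S8 starts before S7 ends → S7 and S8 overlap.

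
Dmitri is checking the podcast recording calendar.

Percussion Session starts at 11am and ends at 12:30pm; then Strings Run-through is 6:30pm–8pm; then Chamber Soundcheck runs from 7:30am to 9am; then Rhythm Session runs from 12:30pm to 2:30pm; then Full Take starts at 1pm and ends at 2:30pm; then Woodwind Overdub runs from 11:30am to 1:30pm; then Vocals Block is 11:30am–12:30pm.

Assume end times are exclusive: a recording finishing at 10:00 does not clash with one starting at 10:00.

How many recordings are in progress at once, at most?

Sweep the timeline, counting +1 at each start and −1 at each end (ends before starts at a tie):
7:30am start Chamber Soundcheck → 1
9am end Chamber Soundcheck → 0
11am start Percussion Session → 1
11:30am start Vocals Block → 2
11:30am start Woodwind Overdub → 3
12:30pm end Percussion Session → 2
12:30pm end Vocals Block → 1
12:30pm start Rhythm Session → 2
1pm start Full Take → 3
1:30pm end Woodwind Overdub → 2
2:30pm end Full Take → 1
2:30pm end Rhythm Session → 0
6:30pm start Strings Run-through → 1
8pm end Strings Run-through → 0
Peak is 3, at 11:30am (Percussion Session, Vocals Block, Woodwind Overdub).

3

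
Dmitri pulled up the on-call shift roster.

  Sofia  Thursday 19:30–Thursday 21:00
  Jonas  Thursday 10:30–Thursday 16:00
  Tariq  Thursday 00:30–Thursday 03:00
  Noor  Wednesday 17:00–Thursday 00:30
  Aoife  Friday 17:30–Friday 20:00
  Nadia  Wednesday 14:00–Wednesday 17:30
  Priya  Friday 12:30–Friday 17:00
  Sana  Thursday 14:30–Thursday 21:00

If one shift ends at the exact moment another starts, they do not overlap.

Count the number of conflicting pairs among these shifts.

3

Two intervals overlap when each starts before the other ends.
Sorted by start: Nadia, Noor, Tariq, Jonas, Sana, Sofia, Priya, Aoife.
Noor starts before Nadia ends → Nadia and Noor overlap.
Tariq starts after Nadia ends; Nadia is clear from here.
Tariq starts exactly when Noor ends (back-to-back, no overlap); Noor is clear from here.
Jonas starts after Tariq ends; Tariq is clear from here.
Sana starts before Jonas ends → Jonas and Sana overlap.
Sofia starts after Jonas ends; Jonas is clear from here.
Sofia starts before Sana ends → Sana and Sofia overlap.
Priya starts after Sana ends; Sana is clear from here.
Priya starts after Sofia ends; Sofia is clear from here.
Aoife starts after Priya ends.
Overlapping pairs: Jonas & Sana, Nadia & Noor, Sana & Sofia — 3 in total.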